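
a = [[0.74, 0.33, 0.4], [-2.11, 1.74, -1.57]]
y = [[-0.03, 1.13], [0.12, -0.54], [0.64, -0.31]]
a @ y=[[0.27, 0.53], [-0.73, -2.84]]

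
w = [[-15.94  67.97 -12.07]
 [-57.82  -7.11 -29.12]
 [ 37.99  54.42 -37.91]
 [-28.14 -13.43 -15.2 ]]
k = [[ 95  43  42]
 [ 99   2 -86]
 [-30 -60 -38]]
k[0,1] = 43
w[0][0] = -15.94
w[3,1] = -13.43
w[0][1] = 67.97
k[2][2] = -38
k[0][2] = 42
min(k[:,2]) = -86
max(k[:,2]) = 42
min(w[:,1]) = -13.43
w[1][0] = -57.82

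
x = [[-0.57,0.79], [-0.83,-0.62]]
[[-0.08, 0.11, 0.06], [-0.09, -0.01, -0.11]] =x@[[0.12, -0.06, 0.05], [-0.01, 0.09, 0.11]]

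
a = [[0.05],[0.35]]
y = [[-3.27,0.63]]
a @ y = [[-0.16, 0.03], [-1.14, 0.22]]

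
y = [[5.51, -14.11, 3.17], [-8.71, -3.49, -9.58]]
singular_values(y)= [15.85, 12.96]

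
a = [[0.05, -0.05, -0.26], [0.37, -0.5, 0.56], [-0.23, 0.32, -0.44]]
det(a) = -0.00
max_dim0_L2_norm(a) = 0.76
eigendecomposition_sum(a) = [[-0.04, 0.06, -0.09], [0.32, -0.44, 0.66], [-0.22, 0.31, -0.46]] + [[0.15, -0.22, -0.34], [0.09, -0.14, -0.21], [-0.01, 0.01, 0.02]] + [[-0.06, 0.11, 0.17], [-0.04, 0.08, 0.12], [0.00, -0.0, -0.00]]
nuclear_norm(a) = 1.27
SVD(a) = [[0.13, 0.97, -0.22], [-0.81, 0.23, 0.54], [0.57, 0.10, 0.81]] @ diag([1.0318261598224263, 0.2394366877724589, 0.0022019206749220046]) @ [[-0.41, 0.56, -0.72], [0.46, -0.55, -0.70], [0.79, 0.62, 0.03]]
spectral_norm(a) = 1.03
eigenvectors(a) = [[-0.11,0.85,0.82], [0.81,0.53,0.58], [-0.57,-0.05,-0.01]]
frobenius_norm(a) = 1.06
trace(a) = -0.89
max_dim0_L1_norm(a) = 1.26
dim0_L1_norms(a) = [0.65, 0.87, 1.26]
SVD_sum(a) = [[-0.06, 0.08, -0.10], [0.34, -0.47, 0.6], [-0.24, 0.33, -0.42]] + [[0.11, -0.13, -0.16], [0.03, -0.03, -0.04], [0.01, -0.01, -0.02]] + [[-0.0, -0.00, -0.0], [0.00, 0.00, 0.0], [0.00, 0.00, 0.0]]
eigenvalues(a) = [-0.94, 0.03, 0.02]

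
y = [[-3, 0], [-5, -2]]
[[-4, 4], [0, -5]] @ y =[[-8, -8], [25, 10]]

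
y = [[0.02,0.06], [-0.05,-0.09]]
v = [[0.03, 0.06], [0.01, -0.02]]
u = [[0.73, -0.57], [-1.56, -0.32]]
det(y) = 0.00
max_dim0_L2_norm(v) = 0.06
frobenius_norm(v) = 0.07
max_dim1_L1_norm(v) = 0.09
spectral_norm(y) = 0.12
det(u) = -1.12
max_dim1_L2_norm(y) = 0.1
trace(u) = 0.41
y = u @ v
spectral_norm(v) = 0.07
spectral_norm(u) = 1.72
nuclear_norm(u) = 2.37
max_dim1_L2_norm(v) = 0.07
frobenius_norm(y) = 0.12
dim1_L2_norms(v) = [0.07, 0.02]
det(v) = -0.00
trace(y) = -0.07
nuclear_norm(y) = 0.13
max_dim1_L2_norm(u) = 1.59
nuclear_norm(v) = 0.09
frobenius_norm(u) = 1.84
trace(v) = 0.01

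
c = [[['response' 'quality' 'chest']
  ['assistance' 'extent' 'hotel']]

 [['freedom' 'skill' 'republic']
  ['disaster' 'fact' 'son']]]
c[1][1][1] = 'fact'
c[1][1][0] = 'disaster'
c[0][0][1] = 'quality'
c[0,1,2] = 'hotel'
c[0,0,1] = 'quality'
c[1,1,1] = 'fact'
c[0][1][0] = 'assistance'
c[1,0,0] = 'freedom'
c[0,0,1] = 'quality'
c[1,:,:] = [['freedom', 'skill', 'republic'], ['disaster', 'fact', 'son']]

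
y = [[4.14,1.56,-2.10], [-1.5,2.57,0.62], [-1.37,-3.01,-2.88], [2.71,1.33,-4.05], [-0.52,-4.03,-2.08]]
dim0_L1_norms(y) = [10.24, 12.5, 11.73]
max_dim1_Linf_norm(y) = 4.14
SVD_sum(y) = [[3.22, 0.71, -3.21], [-0.76, -0.17, 0.76], [0.41, 0.09, -0.41], [3.44, 0.76, -3.44], [0.33, 0.07, -0.33]] + [[0.36, 1.25, 0.64], [0.52, 1.83, 0.93], [-1.04, -3.63, -1.84], [0.01, 0.04, 0.02], [-1.12, -3.91, -1.98]] + [[0.57, -0.40, 0.48],  [-1.27, 0.9, -1.07],  [-0.74, 0.53, -0.63],  [-0.74, 0.53, -0.63],  [0.27, -0.19, 0.23]]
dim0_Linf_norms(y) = [4.14, 4.03, 4.05]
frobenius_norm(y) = 9.94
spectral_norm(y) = 6.87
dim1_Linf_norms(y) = [4.14, 2.57, 3.01, 4.05, 4.03]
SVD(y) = [[0.67, 0.22, -0.32],[-0.16, 0.32, 0.72],[0.09, -0.63, 0.42],[0.72, 0.01, 0.42],[0.07, -0.68, -0.15]] @ diag([6.869594204185449, 6.687551101414384, 2.6253448794002163]) @ [[0.7,0.15,-0.7], [0.25,0.86,0.44], [-0.67,0.48,-0.57]]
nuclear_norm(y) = 16.18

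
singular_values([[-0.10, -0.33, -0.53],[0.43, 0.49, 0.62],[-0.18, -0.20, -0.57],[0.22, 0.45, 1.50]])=[1.99, 0.39, 0.12]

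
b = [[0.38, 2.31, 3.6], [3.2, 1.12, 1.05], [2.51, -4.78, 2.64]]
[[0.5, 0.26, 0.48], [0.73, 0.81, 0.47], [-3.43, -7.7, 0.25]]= b @ [[0.1, 0.06, 0.10], [0.62, 1.24, 0.05], [-0.27, -0.73, 0.09]]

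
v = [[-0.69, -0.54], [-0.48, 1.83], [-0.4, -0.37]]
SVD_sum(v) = [[0.05, -0.45], [-0.23, 1.86], [0.04, -0.32]] + [[-0.74, -0.09],[-0.25, -0.03],[-0.44, -0.05]]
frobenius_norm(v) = 2.15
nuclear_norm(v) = 2.86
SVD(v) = [[0.23, 0.83], [-0.96, 0.28], [0.16, 0.49]] @ diag([1.9546699692034948, 0.907284581316143]) @ [[0.12, -0.99], [-0.99, -0.12]]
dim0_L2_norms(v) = [0.93, 1.94]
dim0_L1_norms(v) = [1.57, 2.74]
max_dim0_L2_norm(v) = 1.94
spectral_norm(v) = 1.95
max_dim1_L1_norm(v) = 2.31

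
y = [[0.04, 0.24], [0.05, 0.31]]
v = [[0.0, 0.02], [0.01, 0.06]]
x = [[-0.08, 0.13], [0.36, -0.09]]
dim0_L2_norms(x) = [0.37, 0.16]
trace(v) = 0.06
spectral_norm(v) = 0.06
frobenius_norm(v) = 0.06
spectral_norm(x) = 0.39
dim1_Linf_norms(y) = [0.24, 0.31]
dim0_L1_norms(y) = [0.09, 0.55]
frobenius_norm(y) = 0.40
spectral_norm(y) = 0.40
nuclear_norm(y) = 0.40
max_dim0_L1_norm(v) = 0.08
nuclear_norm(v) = 0.07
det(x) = -0.04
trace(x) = -0.17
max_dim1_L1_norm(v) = 0.07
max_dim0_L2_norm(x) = 0.37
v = x @ y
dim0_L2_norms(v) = [0.01, 0.06]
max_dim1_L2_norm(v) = 0.06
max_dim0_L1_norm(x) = 0.44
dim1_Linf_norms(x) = [0.13, 0.36]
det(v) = -0.00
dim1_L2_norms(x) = [0.15, 0.37]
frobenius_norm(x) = 0.40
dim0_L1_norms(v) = [0.01, 0.08]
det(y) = 0.00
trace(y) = 0.35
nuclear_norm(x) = 0.49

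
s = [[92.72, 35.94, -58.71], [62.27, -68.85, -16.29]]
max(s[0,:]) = 92.72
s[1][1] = -68.85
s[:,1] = [35.94, -68.85]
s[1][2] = -16.29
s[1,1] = -68.85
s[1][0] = 62.27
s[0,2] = -58.71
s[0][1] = 35.94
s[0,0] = 92.72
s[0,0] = 92.72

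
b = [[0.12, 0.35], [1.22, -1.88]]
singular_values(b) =[2.25, 0.29]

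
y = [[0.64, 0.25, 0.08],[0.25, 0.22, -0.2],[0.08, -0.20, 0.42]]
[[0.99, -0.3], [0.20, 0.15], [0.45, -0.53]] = y@[[1.03, -0.52],[0.92, 0.42],[1.31, -0.96]]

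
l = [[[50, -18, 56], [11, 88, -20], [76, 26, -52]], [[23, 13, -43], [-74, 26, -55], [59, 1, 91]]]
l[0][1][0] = 11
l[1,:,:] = [[23, 13, -43], [-74, 26, -55], [59, 1, 91]]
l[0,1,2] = -20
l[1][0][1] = 13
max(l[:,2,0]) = 76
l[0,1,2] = -20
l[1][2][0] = 59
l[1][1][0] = -74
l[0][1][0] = 11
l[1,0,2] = -43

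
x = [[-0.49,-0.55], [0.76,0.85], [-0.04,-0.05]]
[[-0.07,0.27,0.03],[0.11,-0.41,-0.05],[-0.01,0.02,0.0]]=x @[[-0.15, -0.33, -0.23], [0.26, -0.19, 0.15]]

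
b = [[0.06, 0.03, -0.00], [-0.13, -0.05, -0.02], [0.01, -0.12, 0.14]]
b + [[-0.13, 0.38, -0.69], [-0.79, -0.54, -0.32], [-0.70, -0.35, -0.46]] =[[-0.07, 0.41, -0.69], [-0.92, -0.59, -0.34], [-0.69, -0.47, -0.32]]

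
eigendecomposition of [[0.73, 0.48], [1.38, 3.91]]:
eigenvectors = [[-0.93, -0.14], [0.38, -0.99]]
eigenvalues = [0.53, 4.11]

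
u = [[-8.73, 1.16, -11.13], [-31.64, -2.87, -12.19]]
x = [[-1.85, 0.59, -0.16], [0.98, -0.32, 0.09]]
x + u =[[-10.58, 1.75, -11.29],[-30.66, -3.19, -12.1]]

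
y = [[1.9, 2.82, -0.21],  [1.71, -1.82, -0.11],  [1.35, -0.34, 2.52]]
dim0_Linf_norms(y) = [1.9, 2.82, 2.52]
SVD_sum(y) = [[1.44, 3.03, 0.05], [-0.39, -0.82, -0.01], [0.13, 0.28, 0.0]] + [[0.16, -0.08, 0.14], [1.19, -0.58, 1.10], [1.84, -0.90, 1.70]] + [[0.3, -0.14, -0.4], [0.91, -0.41, -1.2], [-0.62, 0.28, 0.81]]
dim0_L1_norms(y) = [4.96, 4.98, 2.84]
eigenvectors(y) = [[(0.5+0j), (-0.15-0.36j), -0.15+0.36j],[-0.85+0.00j, (-0.05-0.13j), -0.05+0.13j],[(-0.18+0j), -0.91+0.00j, -0.91-0.00j]]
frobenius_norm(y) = 5.11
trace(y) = 2.60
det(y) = -21.75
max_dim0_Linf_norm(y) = 2.82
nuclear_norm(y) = 8.63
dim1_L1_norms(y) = [4.93, 3.64, 4.21]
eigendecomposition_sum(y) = [[-0.50+0.00j, 1.37-0.00j, (0.01+0j)], [0.85-0.00j, (-2.34+0j), (-0.01-0j)], [(0.18-0j), (-0.49+0j), (-0-0j)]] + [[(1.2-0.22j), 0.72-0.26j, -0.11+0.63j], [(0.43-0.06j), (0.26-0.08j), -0.05+0.22j], [0.59-2.76j, 0.08-1.78j, 1.26+0.79j]] + [[(1.2+0.22j), (0.72+0.26j), -0.11-0.63j], [0.43+0.06j, (0.26+0.08j), (-0.05-0.22j)], [(0.59+2.76j), (0.08+1.78j), (1.26-0.79j)]]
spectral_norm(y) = 3.49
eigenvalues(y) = [(-2.84+0j), (2.72+0.49j), (2.72-0.49j)]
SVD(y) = [[-0.96,-0.07,-0.27],[0.26,-0.54,-0.80],[-0.09,-0.84,0.54]] @ diag([3.4942553173769078, 3.177482529989387, 1.9589243345763643]) @ [[-0.43, -0.90, -0.01], [-0.69, 0.34, -0.64], [-0.58, 0.27, 0.77]]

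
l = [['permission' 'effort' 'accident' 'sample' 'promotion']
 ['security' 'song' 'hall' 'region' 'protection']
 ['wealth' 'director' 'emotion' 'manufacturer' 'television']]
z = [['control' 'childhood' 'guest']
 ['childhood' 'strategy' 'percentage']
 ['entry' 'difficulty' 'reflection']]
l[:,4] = ['promotion', 'protection', 'television']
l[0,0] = 'permission'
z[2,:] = ['entry', 'difficulty', 'reflection']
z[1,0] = 'childhood'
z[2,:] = ['entry', 'difficulty', 'reflection']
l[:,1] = ['effort', 'song', 'director']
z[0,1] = 'childhood'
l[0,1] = 'effort'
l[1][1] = 'song'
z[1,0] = 'childhood'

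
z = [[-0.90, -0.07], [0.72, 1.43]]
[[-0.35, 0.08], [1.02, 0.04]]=z @ [[0.35, -0.1], [0.54, 0.08]]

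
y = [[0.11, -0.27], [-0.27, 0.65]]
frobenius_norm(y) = 0.76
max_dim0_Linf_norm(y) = 0.65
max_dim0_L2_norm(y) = 0.7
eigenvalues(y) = [-0.0, 0.76]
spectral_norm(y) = 0.76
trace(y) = 0.76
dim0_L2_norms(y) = [0.29, 0.7]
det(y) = -0.00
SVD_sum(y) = [[0.11, -0.27], [-0.27, 0.65]] + [[-0.00, -0.00],  [-0.00, -0.00]]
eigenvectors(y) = [[-0.92, 0.38], [-0.38, -0.92]]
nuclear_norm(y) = 0.76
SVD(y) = [[-0.38, 0.92], [0.92, 0.38]] @ diag([0.7618376618407356, 0.001837661840735678]) @ [[-0.38,0.92], [-0.92,-0.38]]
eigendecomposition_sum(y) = [[-0.0, -0.00], [-0.00, -0.0]] + [[0.11, -0.27], [-0.27, 0.65]]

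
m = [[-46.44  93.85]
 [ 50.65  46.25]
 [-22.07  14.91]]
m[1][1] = 46.25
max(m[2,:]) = 14.91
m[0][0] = -46.44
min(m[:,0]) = -46.44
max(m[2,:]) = 14.91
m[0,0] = -46.44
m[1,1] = 46.25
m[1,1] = 46.25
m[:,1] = [93.85, 46.25, 14.91]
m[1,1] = 46.25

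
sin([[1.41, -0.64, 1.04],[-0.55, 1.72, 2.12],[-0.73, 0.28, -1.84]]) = [[0.82, -0.08, 0.82], [0.21, 0.63, 1.24], [-0.41, 0.08, -1.13]]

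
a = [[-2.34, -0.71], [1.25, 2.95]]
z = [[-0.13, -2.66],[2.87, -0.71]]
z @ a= [[-3.02, -7.75], [-7.6, -4.13]]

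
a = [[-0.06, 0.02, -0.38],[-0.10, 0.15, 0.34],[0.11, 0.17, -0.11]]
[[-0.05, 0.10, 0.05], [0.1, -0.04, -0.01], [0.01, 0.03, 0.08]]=a @ [[-0.09, -0.17, 0.12], [0.23, 0.16, 0.3], [0.17, -0.24, -0.13]]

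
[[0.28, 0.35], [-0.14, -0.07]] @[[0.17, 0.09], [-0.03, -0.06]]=[[0.04, 0.00], [-0.02, -0.01]]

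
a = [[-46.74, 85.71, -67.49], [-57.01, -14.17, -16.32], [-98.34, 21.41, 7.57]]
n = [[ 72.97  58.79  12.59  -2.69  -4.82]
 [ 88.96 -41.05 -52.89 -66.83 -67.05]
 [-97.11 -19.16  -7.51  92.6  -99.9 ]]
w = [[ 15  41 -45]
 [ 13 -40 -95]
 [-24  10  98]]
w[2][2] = 98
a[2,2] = 7.57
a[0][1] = 85.71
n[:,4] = [-4.82, -67.05, -99.9]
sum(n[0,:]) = 136.84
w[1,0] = 13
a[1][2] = -16.32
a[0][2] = -67.49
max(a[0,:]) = 85.71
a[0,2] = -67.49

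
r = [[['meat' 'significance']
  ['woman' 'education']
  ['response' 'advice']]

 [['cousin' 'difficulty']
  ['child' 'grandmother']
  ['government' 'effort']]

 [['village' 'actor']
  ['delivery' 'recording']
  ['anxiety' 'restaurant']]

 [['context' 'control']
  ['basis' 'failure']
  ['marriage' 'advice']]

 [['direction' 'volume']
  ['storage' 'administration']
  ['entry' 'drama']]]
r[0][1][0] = 'woman'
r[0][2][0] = 'response'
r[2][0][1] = 'actor'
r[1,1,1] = 'grandmother'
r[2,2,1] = 'restaurant'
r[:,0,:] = [['meat', 'significance'], ['cousin', 'difficulty'], ['village', 'actor'], ['context', 'control'], ['direction', 'volume']]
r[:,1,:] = [['woman', 'education'], ['child', 'grandmother'], ['delivery', 'recording'], ['basis', 'failure'], ['storage', 'administration']]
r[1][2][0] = 'government'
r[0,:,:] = [['meat', 'significance'], ['woman', 'education'], ['response', 'advice']]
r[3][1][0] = 'basis'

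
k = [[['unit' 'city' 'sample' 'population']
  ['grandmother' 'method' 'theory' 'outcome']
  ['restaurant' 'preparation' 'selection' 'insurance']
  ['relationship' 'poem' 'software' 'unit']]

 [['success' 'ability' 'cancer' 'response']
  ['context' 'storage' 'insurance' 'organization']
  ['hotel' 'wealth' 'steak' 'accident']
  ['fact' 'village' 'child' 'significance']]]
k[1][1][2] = 'insurance'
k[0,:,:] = [['unit', 'city', 'sample', 'population'], ['grandmother', 'method', 'theory', 'outcome'], ['restaurant', 'preparation', 'selection', 'insurance'], ['relationship', 'poem', 'software', 'unit']]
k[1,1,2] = 'insurance'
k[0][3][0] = 'relationship'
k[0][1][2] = 'theory'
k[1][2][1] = 'wealth'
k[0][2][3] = 'insurance'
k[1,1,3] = 'organization'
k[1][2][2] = 'steak'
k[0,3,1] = 'poem'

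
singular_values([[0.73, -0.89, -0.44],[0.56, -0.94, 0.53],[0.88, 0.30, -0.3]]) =[1.62, 1.02, 0.56]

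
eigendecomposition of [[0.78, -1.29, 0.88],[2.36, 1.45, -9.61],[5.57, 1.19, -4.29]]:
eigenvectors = [[(0.54+0j),  0.08+0.15j,  0.08-0.15j], [(-0.8+0j),  (0.87+0j),  (0.87-0j)], [0.27+0.00j,  (0.39-0.26j),  (0.39+0.26j)]]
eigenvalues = [(3.15+0j), (-2.61+3.28j), (-2.61-3.28j)]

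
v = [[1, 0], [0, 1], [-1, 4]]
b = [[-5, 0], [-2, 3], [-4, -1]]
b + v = [[-4, 0], [-2, 4], [-5, 3]]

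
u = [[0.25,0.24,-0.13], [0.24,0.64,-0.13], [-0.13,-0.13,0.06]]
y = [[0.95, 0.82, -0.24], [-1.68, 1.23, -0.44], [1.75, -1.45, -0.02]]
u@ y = [[-0.39,0.69,-0.16], [-1.07,1.17,-0.34], [0.20,-0.35,0.09]]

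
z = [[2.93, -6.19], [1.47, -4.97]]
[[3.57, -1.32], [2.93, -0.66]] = z@[[-0.07, -0.45],  [-0.61, 0.0]]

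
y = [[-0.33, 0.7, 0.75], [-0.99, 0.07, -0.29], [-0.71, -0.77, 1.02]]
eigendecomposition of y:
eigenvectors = [[0.67+0.00j, 0.67-0.00j, 0.23+0.00j], [0.05+0.61j, 0.05-0.61j, (-0.43+0j)], [(0.05+0.42j), 0.05-0.42j, (0.87+0j)]]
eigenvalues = [(-0.22+1.1j), (-0.22-1.1j), (1.21+0j)]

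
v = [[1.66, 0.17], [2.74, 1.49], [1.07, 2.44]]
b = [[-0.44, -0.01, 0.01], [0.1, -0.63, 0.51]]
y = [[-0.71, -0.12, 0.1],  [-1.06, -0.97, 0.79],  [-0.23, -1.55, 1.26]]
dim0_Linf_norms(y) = [1.06, 1.55, 1.26]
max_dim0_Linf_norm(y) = 1.55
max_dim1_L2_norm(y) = 2.01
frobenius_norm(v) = 4.43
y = v @ b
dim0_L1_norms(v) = [5.47, 4.1]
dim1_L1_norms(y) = [0.93, 2.82, 3.04]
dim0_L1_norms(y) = [2.0, 2.64, 2.15]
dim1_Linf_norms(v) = [1.66, 2.74, 2.44]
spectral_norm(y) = 2.52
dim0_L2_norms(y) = [1.3, 1.83, 1.49]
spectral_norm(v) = 4.12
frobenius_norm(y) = 2.69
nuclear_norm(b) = 1.26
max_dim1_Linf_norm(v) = 2.74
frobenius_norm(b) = 0.93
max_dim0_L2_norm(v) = 3.38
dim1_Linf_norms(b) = [0.44, 0.63]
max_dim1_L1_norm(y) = 3.04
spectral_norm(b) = 0.82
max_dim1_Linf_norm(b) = 0.63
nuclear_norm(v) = 5.75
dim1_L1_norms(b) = [0.46, 1.24]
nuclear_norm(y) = 3.47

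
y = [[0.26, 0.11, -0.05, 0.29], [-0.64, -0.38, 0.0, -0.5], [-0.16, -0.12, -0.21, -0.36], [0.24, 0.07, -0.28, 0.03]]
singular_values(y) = [1.07, 0.41, 0.11, 0.0]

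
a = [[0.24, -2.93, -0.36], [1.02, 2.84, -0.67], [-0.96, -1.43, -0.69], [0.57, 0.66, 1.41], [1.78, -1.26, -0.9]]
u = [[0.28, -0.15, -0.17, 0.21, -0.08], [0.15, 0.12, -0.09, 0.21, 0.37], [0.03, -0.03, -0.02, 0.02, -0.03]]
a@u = [[-0.38, -0.38, 0.23, -0.57, -1.09], [0.69, 0.21, -0.42, 0.8, 0.99], [-0.50, -0.01, 0.31, -0.52, -0.43], [0.30, -0.05, -0.18, 0.29, 0.16], [0.28, -0.39, -0.17, 0.09, -0.58]]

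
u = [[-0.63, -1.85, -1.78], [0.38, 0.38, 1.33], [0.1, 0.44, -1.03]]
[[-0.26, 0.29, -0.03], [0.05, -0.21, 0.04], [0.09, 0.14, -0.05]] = u @ [[0.08, -0.04, -0.01], [0.13, -0.01, -0.02], [-0.02, -0.14, 0.04]]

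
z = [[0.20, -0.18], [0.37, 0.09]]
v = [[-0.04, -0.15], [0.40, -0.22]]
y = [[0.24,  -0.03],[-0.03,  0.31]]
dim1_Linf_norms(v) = [0.15, 0.4]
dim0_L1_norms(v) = [0.44, 0.37]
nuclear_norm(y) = 0.55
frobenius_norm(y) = 0.39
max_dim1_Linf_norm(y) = 0.31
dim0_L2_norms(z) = [0.42, 0.2]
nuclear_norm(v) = 0.61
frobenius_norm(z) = 0.47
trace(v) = -0.26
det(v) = 0.07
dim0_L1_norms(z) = [0.57, 0.27]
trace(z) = 0.29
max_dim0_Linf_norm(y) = 0.31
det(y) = 0.07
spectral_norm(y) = 0.32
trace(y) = 0.55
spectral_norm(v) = 0.46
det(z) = 0.08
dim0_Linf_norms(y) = [0.24, 0.31]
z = y + v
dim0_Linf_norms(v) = [0.4, 0.22]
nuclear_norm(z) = 0.62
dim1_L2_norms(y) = [0.24, 0.31]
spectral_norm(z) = 0.42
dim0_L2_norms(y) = [0.24, 0.31]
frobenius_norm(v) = 0.48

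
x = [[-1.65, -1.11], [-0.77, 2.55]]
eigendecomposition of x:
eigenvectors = [[-0.98,0.24], [-0.17,-0.97]]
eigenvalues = [-1.84, 2.74]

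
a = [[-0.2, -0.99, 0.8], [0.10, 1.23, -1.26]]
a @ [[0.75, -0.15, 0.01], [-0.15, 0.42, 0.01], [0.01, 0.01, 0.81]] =[[0.01, -0.38, 0.64], [-0.12, 0.49, -1.01]]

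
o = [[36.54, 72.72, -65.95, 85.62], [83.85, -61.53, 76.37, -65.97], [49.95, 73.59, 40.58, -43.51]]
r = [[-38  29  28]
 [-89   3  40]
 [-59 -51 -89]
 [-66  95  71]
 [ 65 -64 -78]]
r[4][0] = 65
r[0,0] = -38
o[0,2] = -65.95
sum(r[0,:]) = 19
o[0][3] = 85.62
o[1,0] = 83.85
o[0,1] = 72.72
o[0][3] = 85.62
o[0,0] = 36.54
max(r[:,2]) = 71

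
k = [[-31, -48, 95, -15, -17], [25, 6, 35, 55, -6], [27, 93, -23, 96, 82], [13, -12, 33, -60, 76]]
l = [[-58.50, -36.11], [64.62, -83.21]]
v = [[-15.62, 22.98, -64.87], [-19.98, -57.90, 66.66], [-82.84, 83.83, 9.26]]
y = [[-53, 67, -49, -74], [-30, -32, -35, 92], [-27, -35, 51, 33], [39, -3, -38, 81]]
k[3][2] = 33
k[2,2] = -23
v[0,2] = -64.87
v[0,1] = 22.98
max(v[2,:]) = 83.83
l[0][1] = -36.11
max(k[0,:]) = 95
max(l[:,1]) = -36.11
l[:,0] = [-58.5, 64.62]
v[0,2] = -64.87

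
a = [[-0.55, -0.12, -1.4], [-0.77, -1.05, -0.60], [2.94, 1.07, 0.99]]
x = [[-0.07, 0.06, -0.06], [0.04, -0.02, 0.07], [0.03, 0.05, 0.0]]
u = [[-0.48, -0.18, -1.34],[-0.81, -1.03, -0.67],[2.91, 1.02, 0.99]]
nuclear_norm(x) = 0.22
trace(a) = -0.61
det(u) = -2.54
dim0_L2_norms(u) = [3.06, 1.46, 1.8]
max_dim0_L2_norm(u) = 3.06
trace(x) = -0.09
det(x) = 0.00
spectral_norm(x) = 0.13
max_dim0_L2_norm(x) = 0.09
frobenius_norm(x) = 0.15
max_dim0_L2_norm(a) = 3.09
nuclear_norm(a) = 5.47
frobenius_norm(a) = 3.89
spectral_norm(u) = 3.62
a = x + u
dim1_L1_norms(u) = [2.0, 2.51, 4.92]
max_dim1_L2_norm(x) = 0.11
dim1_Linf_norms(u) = [1.34, 1.03, 2.91]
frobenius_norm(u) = 3.84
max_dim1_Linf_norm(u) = 2.91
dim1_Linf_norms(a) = [1.4, 1.05, 2.94]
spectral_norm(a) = 3.66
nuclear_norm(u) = 5.36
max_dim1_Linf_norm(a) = 2.94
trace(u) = -0.52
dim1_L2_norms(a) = [1.51, 1.43, 3.28]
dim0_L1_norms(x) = [0.14, 0.13, 0.13]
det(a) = -2.83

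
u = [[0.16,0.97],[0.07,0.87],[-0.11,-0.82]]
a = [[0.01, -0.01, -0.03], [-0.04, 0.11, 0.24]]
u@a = [[-0.04, 0.11, 0.23], [-0.03, 0.1, 0.21], [0.03, -0.09, -0.19]]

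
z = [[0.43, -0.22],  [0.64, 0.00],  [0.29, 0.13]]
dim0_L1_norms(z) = [1.36, 0.35]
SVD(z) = [[-0.54, 0.73], [-0.77, -0.24], [-0.33, -0.64]] @ diag([0.8269427583042732, 0.2450829951019052]) @ [[-1.00, 0.09], [-0.09, -1.00]]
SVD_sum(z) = [[0.45, -0.04], [0.63, -0.06], [0.28, -0.03]] + [[-0.02, -0.18], [0.01, 0.06], [0.01, 0.16]]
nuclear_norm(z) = 1.07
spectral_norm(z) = 0.83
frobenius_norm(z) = 0.86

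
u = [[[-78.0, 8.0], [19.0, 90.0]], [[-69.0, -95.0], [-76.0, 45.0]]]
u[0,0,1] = 8.0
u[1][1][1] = 45.0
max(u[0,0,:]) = 8.0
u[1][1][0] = -76.0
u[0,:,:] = [[-78.0, 8.0], [19.0, 90.0]]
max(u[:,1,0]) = 19.0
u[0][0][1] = 8.0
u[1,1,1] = 45.0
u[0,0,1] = 8.0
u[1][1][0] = -76.0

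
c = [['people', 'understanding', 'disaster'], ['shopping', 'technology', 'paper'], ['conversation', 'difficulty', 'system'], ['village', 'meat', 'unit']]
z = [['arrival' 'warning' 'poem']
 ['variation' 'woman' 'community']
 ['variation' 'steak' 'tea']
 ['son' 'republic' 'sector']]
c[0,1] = 'understanding'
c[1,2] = 'paper'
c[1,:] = ['shopping', 'technology', 'paper']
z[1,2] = 'community'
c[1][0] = 'shopping'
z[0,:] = ['arrival', 'warning', 'poem']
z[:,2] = ['poem', 'community', 'tea', 'sector']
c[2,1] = 'difficulty'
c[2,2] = 'system'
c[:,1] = ['understanding', 'technology', 'difficulty', 'meat']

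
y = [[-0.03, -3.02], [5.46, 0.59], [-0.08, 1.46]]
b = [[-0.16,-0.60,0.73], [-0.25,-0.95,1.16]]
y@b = [[0.76, 2.89, -3.53],[-1.02, -3.84, 4.67],[-0.35, -1.34, 1.64]]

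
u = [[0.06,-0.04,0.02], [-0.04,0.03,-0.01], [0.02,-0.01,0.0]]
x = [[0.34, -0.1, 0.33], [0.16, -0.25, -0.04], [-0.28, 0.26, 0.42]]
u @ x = [[0.01, 0.01, 0.03], [-0.01, -0.01, -0.02], [0.01, 0.00, 0.01]]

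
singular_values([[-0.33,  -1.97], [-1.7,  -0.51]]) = [2.28, 1.4]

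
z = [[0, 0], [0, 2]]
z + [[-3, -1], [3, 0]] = [[-3, -1], [3, 2]]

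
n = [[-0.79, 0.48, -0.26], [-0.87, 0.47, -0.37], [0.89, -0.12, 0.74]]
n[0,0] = -0.791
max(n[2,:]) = 0.892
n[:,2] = [-0.26, -0.371, 0.742]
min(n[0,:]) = -0.791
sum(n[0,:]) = -0.5730000000000001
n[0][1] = 0.478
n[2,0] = 0.892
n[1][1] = 0.467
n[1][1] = 0.467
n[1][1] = 0.467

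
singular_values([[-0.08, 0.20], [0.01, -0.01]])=[0.22, 0.01]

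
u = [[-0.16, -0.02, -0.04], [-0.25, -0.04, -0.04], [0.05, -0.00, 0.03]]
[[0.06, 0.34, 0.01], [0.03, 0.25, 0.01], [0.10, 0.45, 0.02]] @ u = [[-0.09, -0.01, -0.02], [-0.07, -0.01, -0.01], [-0.13, -0.02, -0.02]]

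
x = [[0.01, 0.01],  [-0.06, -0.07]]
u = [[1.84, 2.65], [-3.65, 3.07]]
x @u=[[-0.02, 0.06], [0.15, -0.37]]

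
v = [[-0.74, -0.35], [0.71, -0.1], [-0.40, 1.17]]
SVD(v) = [[0.07, 0.8],[-0.35, -0.54],[0.93, -0.26]] @ diag([1.2929804138157501, 1.020441889324841]) @ [[-0.52, 0.85], [-0.85, -0.52]]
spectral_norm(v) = 1.29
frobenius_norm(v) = 1.65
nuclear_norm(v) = 2.31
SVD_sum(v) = [[-0.04, 0.07],[0.24, -0.39],[-0.63, 1.03]] + [[-0.7,-0.42],[0.47,0.29],[0.23,0.14]]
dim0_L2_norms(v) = [1.1, 1.23]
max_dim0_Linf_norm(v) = 1.17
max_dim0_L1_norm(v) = 1.85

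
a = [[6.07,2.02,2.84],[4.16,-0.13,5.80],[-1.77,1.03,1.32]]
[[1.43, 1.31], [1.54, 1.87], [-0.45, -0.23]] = a@[[0.24, 0.18], [-0.14, -0.16], [0.09, 0.19]]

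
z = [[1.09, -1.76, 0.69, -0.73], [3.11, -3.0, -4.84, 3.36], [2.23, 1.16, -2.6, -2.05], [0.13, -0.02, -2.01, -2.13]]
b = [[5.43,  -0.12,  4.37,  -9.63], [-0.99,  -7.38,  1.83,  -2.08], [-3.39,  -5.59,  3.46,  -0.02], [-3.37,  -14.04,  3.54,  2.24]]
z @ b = [[7.78, 19.25, 1.35, -8.48], [24.94, 1.65, 3.25, -16.09], [26.68, 34.49, -4.39, -28.43], [14.72, 41.27, -13.96, -5.94]]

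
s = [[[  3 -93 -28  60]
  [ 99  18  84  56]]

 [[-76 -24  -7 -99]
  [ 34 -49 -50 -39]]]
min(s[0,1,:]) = 18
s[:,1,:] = [[99, 18, 84, 56], [34, -49, -50, -39]]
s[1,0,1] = -24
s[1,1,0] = 34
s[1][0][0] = -76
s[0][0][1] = -93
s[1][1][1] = -49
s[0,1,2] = 84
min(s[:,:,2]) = -50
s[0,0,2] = -28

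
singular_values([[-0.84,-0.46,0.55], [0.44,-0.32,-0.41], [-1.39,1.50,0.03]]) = [2.14, 1.1, 0.28]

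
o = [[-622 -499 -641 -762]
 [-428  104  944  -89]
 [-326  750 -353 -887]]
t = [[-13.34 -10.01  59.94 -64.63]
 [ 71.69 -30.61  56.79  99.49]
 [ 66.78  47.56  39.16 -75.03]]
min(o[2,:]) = -887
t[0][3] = -64.63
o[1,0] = -428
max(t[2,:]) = 66.78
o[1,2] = 944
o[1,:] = [-428, 104, 944, -89]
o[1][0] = -428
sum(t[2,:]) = 78.47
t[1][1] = -30.61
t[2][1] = 47.56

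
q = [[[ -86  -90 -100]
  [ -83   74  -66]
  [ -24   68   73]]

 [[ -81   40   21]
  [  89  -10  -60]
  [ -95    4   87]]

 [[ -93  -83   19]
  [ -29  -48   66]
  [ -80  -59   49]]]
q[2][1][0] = -29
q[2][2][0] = -80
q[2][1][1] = -48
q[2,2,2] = 49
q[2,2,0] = -80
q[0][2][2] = 73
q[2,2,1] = -59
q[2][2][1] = -59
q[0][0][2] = -100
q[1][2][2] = 87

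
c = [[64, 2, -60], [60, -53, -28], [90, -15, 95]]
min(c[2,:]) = -15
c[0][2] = -60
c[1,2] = -28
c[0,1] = 2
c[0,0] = 64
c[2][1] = -15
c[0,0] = 64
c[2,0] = 90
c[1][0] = 60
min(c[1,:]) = -53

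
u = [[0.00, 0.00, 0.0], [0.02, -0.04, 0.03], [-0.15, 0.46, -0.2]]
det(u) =0.000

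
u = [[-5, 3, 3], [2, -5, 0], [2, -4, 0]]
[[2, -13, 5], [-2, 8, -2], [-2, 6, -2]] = u @ [[-1, -1, -1], [0, -2, 0], [-1, -4, 0]]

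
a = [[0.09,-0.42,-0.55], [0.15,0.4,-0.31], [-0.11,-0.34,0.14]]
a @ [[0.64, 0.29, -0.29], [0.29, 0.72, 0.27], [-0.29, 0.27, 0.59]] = [[0.1,-0.42,-0.46], [0.3,0.25,-0.12], [-0.21,-0.24,0.02]]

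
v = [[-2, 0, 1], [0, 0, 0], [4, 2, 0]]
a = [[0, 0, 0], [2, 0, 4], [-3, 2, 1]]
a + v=[[-2, 0, 1], [2, 0, 4], [1, 4, 1]]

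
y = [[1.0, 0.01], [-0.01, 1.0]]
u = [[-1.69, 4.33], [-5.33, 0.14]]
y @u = [[-1.74, 4.33], [-5.31, 0.1]]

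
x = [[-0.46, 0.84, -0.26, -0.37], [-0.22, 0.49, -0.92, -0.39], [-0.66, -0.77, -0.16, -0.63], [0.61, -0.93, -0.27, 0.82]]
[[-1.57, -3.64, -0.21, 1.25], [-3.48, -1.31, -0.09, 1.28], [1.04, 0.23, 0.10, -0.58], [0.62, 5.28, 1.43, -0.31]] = x@[[-2.15, 2.45, -1.84, -1.38],[-1.44, -2.93, -0.40, 1.01],[2.83, -1.12, -0.70, -1.12],[1.65, 0.93, 2.43, 1.42]]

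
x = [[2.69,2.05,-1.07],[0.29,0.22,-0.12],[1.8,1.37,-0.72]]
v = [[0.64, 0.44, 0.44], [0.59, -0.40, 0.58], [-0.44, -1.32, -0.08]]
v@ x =[[2.64, 2.01, -1.05], [2.52, 1.92, -1.00], [-1.71, -1.30, 0.69]]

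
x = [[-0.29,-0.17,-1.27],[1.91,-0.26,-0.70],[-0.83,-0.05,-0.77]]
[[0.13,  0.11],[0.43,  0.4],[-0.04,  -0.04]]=x @ [[0.18,0.17],[0.07,0.06],[-0.15,-0.13]]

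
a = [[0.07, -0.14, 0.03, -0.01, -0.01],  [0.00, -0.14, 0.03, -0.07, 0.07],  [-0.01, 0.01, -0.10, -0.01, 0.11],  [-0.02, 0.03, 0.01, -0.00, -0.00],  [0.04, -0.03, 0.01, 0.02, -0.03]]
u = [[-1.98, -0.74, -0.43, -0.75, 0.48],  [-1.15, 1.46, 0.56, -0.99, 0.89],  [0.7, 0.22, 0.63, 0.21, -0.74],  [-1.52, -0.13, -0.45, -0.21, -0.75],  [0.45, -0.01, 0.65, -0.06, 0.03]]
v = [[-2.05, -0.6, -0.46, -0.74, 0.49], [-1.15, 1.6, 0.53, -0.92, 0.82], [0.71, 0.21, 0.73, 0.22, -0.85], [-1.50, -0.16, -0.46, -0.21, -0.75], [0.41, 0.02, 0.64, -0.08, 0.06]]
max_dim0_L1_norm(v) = 5.82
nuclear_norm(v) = 7.26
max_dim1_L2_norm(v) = 2.38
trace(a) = -0.20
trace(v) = 0.13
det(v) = -0.06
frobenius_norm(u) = 4.03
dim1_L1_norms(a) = [0.26, 0.31, 0.24, 0.06, 0.13]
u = a + v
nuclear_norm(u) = 7.17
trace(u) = -0.07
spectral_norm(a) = 0.22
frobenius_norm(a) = 0.29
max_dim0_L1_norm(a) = 0.35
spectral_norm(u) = 3.17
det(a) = 0.00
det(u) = -0.17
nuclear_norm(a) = 0.47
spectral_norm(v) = 3.21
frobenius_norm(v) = 4.10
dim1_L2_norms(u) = [2.33, 2.35, 1.24, 1.77, 0.79]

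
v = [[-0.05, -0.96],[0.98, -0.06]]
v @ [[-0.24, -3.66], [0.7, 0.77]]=[[-0.66, -0.56], [-0.28, -3.63]]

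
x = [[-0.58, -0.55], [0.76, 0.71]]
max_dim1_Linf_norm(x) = 0.76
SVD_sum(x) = [[-0.58, -0.55], [0.76, 0.71]] + [[0.0,-0.00], [0.0,-0.0]]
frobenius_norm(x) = 1.31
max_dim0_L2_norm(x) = 0.96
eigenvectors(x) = [[0.65-0.04j, (0.65+0.04j)], [-0.76+0.00j, -0.76-0.00j]]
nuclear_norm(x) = 1.32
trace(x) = 0.13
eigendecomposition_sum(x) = [[(-0.29+0.49j), (-0.28+0.4j)], [(0.38-0.56j), (0.36-0.45j)]] + [[-0.29-0.49j, (-0.28-0.4j)], [0.38+0.56j, (0.36+0.45j)]]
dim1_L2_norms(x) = [0.8, 1.04]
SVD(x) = [[-0.61, 0.79], [0.79, 0.61]] @ diag([1.3117079166743197, 0.004726662026801941]) @ [[0.73, 0.68], [0.68, -0.73]]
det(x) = 0.01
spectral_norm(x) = 1.31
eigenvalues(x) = [(0.06+0.04j), (0.06-0.04j)]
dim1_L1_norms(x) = [1.13, 1.47]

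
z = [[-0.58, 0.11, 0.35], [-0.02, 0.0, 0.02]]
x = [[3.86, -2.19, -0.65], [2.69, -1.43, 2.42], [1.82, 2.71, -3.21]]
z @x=[[-1.31, 2.06, -0.48], [-0.04, 0.1, -0.05]]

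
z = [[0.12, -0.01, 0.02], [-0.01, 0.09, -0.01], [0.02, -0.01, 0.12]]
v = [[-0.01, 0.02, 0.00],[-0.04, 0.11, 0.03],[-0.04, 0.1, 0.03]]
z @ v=[[-0.00, 0.00, 0.0], [-0.0, 0.01, 0.00], [-0.00, 0.01, 0.0]]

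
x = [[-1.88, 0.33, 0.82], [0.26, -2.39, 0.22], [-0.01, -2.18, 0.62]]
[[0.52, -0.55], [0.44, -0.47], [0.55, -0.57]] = x@[[-0.22, 0.23], [-0.19, 0.2], [0.21, -0.22]]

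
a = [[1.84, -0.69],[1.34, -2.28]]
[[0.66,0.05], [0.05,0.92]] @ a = [[1.28, -0.57],[1.32, -2.13]]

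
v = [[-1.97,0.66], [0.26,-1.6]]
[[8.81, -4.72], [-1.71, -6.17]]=v @ [[-4.35, 3.9], [0.36, 4.49]]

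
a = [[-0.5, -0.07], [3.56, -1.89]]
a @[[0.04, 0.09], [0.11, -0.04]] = [[-0.03, -0.04], [-0.07, 0.40]]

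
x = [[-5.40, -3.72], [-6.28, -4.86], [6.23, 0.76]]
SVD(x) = [[-0.56, -0.24], [-0.67, -0.45], [0.5, -0.86]] @ diag([11.749012964695012, 2.721689614086904]) @ [[0.87, 0.48],[-0.48, 0.87]]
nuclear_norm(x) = 14.47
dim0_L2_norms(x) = [10.36, 6.17]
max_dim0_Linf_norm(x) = 6.28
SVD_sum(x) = [[-5.71, -3.16], [-6.87, -3.8], [5.09, 2.82]] + [[0.31, -0.56], [0.59, -1.06], [1.14, -2.06]]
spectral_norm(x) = 11.75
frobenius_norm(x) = 12.06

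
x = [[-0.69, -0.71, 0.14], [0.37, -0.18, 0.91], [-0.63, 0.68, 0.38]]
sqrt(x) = [[0.38,  -0.81,  0.44], [0.69,  0.57,  0.45], [-0.62,  0.13,  0.77]]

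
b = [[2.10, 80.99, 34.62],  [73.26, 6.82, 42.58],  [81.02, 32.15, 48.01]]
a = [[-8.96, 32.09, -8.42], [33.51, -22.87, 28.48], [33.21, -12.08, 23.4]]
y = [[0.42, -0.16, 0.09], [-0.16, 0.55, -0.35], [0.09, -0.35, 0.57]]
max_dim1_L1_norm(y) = 1.06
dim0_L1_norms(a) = [75.68, 67.04, 60.3]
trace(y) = 1.54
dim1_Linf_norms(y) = [0.42, 0.55, 0.57]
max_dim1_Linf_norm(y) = 0.57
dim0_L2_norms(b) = [109.25, 87.4, 72.91]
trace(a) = -8.43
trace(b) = 56.93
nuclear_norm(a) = 95.96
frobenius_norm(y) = 1.06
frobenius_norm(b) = 157.77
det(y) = 0.07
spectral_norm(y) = 0.97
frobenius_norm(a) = 73.72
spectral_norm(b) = 137.63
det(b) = 54766.92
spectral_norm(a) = 69.69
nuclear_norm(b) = 219.76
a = b @ y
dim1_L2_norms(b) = [88.1, 85.01, 99.51]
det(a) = 3914.29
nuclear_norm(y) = 1.54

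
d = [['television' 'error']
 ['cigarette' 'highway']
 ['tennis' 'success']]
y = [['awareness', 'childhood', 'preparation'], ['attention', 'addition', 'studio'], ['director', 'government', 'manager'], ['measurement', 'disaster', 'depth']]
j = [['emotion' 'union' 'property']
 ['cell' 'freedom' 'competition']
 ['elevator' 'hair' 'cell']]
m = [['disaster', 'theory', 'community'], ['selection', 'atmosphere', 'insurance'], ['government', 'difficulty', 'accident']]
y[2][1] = 'government'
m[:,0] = ['disaster', 'selection', 'government']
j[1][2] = 'competition'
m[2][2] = 'accident'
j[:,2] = ['property', 'competition', 'cell']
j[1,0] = 'cell'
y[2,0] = 'director'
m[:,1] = ['theory', 'atmosphere', 'difficulty']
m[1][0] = 'selection'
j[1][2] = 'competition'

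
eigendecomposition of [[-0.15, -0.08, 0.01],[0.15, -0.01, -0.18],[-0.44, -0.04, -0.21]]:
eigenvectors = [[-0.16+0.00j, (-0.22+0.24j), -0.22-0.24j], [-0.44+0.00j, (0.8+0j), 0.80-0.00j], [(-0.88+0j), (-0.1-0.5j), (-0.1+0.5j)]]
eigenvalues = [(-0.31+0j), (-0.03+0.16j), (-0.03-0.16j)]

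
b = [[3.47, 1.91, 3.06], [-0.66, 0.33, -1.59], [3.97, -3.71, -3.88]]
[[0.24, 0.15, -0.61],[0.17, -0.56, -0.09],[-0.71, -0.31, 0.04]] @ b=[[-1.69, 2.77, 2.86], [0.6, 0.47, 1.76], [-2.10, -1.61, -1.83]]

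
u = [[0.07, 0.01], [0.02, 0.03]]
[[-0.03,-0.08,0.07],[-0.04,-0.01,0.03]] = u @ [[-0.22, -1.18, 0.88], [-1.25, 0.45, 0.51]]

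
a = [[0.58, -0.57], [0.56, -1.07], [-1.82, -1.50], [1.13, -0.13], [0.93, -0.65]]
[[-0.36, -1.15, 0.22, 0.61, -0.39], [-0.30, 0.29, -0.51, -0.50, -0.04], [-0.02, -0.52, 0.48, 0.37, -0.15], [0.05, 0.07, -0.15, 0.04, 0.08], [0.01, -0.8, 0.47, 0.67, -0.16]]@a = [[-0.93, 1.28], [0.31, 0.72], [-0.9, -0.1], [0.46, 0.06], [-0.69, 0.16]]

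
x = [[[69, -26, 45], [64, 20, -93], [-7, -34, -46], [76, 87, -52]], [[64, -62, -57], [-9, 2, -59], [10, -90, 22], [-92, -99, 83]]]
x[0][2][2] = -46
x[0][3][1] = 87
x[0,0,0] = 69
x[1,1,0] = -9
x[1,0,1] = -62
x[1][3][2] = 83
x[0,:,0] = [69, 64, -7, 76]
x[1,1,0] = -9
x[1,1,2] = -59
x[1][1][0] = -9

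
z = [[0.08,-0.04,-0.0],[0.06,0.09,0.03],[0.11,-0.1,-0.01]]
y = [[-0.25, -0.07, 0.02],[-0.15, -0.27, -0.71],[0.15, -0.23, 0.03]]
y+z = [[-0.17, -0.11, 0.02], [-0.09, -0.18, -0.68], [0.26, -0.33, 0.02]]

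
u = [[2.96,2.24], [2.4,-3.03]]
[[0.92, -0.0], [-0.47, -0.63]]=u @ [[0.12, -0.1], [0.25, 0.13]]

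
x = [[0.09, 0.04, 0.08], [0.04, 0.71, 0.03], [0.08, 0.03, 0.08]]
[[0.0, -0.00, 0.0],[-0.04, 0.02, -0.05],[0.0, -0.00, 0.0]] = x@[[0.02, 0.06, 0.08], [-0.06, 0.03, -0.07], [0.04, -0.11, -0.03]]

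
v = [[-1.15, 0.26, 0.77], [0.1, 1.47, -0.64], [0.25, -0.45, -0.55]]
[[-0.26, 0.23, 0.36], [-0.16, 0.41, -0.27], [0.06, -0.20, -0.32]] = v@ [[0.26, -0.09, 0.08], [-0.09, 0.31, 0.06], [0.08, 0.06, 0.57]]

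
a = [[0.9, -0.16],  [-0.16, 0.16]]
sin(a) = [[0.78, -0.13], [-0.13, 0.15]]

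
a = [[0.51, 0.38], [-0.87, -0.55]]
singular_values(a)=[1.21, 0.04]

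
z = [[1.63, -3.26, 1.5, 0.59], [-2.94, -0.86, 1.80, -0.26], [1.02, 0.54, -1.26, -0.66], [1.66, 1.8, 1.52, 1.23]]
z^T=[[1.63, -2.94, 1.02, 1.66], [-3.26, -0.86, 0.54, 1.8], [1.5, 1.80, -1.26, 1.52], [0.59, -0.26, -0.66, 1.23]]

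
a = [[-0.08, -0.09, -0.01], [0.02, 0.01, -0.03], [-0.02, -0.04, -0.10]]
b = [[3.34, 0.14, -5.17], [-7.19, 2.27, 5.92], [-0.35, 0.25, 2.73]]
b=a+[[3.42,0.23,-5.16], [-7.21,2.26,5.95], [-0.33,0.29,2.83]]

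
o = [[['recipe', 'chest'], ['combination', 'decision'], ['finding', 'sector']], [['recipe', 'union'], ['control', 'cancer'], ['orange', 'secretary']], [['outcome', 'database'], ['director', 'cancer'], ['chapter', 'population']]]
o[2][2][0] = 'chapter'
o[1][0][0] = 'recipe'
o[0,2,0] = 'finding'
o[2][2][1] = 'population'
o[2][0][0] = 'outcome'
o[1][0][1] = 'union'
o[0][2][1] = 'sector'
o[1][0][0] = 'recipe'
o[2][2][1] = 'population'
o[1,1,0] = 'control'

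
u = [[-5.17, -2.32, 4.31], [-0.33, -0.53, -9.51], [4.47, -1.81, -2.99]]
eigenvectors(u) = [[0.30, 0.09, -0.38], [-0.76, 0.88, 0.82], [-0.58, 0.47, -0.42]]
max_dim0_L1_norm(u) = 16.81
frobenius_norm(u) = 13.18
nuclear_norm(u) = 20.21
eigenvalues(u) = [-7.65, -5.59, 4.55]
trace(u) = -8.69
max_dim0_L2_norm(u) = 10.86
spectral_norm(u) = 11.43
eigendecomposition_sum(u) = [[-4.86,  -0.92,  2.63],[12.49,  2.35,  -6.75],[9.52,  1.79,  -5.14]] + [[-1.09, -0.47, 0.07],[-11.16, -4.87, 0.69],[-5.90, -2.58, 0.37]] + [[0.78, -0.93, 1.62], [-1.66, 1.99, -3.45], [0.86, -1.03, 1.79]]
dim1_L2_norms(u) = [7.12, 9.53, 5.67]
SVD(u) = [[-0.52, -0.60, 0.61], [0.76, -0.64, 0.01], [0.38, 0.47, 0.80]] @ diag([11.427334792472909, 5.899827834603542, 2.8848658656470483]) @ [[0.36, 0.01, -0.93], [0.92, 0.15, 0.36], [0.14, -0.99, 0.05]]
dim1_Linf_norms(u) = [5.17, 9.51, 4.47]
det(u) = 194.50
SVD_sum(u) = [[-2.14, -0.05, 5.51], [3.17, 0.08, -8.15], [1.59, 0.04, -4.09]] + [[-3.28, -0.54, -1.28], [-3.50, -0.58, -1.37], [2.55, 0.42, 0.99]] + [[0.25,-1.73,0.08], [0.0,-0.03,0.00], [0.33,-2.27,0.11]]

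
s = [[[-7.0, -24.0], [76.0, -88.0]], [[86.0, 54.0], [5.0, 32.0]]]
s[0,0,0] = -7.0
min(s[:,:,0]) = -7.0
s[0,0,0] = -7.0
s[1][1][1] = 32.0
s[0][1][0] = 76.0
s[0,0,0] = -7.0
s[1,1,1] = 32.0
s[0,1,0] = 76.0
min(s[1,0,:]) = 54.0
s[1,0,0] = 86.0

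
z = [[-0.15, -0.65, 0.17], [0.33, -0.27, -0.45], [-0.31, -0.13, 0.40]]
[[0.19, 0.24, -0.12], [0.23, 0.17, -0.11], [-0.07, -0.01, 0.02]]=z @ [[0.08,0.18,-0.09], [-0.37,-0.41,0.22], [-0.23,-0.01,0.04]]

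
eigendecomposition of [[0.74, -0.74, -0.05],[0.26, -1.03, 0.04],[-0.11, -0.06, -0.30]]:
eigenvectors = [[-0.98, 0.41, 0.11], [-0.15, 0.9, 0.1], [0.13, 0.16, 0.99]]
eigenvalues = [0.63, -0.9, -0.32]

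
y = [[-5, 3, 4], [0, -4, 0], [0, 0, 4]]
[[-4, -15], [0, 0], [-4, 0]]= y @ [[0, 3], [0, 0], [-1, 0]]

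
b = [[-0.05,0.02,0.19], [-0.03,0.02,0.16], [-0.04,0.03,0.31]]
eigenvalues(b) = [0.3, -0.03, 0.0]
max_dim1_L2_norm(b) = 0.31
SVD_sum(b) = [[-0.03, 0.02, 0.19], [-0.03, 0.02, 0.16], [-0.05, 0.03, 0.31]] + [[-0.02,0.0,-0.00], [-0.0,0.00,-0.00], [0.01,-0.00,0.0]] + [[-0.00, -0.00, 0.00], [0.0, 0.0, -0.00], [-0.0, -0.00, 0.0]]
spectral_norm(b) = 0.40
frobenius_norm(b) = 0.41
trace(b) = 0.28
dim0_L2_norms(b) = [0.07, 0.04, 0.4]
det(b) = -0.00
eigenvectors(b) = [[0.45, 0.94, -0.05], [0.4, 0.32, -0.99], [0.80, 0.08, 0.09]]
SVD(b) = [[-0.49,0.80,0.34], [-0.4,0.14,-0.90], [-0.77,-0.58,0.26]] @ diag([0.4049892632198984, 0.021708610744820896, 0.0035260312156356545]) @ [[0.17, -0.10, -0.98],[-0.98, 0.07, -0.17],[-0.09, -0.99, 0.09]]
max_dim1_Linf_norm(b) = 0.31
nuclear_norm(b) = 0.43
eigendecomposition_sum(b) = [[-0.02, 0.02, 0.18], [-0.02, 0.02, 0.16], [-0.04, 0.03, 0.31]] + [[-0.03, 0.00, 0.01], [-0.01, 0.00, 0.01], [-0.0, 0.0, 0.00]] + [[-0.00,0.0,-0.0], [-0.0,0.00,-0.0], [0.0,-0.00,0.0]]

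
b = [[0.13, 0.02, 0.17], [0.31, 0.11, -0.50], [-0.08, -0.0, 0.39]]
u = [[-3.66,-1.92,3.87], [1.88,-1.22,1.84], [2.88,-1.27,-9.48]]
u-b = [[-3.79, -1.94, 3.7], [1.57, -1.33, 2.34], [2.96, -1.27, -9.87]]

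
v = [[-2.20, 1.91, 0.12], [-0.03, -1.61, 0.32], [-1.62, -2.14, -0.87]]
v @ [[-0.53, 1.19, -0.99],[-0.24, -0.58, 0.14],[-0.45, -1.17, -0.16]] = [[0.65,-3.87,2.43], [0.26,0.52,-0.25], [1.76,0.33,1.44]]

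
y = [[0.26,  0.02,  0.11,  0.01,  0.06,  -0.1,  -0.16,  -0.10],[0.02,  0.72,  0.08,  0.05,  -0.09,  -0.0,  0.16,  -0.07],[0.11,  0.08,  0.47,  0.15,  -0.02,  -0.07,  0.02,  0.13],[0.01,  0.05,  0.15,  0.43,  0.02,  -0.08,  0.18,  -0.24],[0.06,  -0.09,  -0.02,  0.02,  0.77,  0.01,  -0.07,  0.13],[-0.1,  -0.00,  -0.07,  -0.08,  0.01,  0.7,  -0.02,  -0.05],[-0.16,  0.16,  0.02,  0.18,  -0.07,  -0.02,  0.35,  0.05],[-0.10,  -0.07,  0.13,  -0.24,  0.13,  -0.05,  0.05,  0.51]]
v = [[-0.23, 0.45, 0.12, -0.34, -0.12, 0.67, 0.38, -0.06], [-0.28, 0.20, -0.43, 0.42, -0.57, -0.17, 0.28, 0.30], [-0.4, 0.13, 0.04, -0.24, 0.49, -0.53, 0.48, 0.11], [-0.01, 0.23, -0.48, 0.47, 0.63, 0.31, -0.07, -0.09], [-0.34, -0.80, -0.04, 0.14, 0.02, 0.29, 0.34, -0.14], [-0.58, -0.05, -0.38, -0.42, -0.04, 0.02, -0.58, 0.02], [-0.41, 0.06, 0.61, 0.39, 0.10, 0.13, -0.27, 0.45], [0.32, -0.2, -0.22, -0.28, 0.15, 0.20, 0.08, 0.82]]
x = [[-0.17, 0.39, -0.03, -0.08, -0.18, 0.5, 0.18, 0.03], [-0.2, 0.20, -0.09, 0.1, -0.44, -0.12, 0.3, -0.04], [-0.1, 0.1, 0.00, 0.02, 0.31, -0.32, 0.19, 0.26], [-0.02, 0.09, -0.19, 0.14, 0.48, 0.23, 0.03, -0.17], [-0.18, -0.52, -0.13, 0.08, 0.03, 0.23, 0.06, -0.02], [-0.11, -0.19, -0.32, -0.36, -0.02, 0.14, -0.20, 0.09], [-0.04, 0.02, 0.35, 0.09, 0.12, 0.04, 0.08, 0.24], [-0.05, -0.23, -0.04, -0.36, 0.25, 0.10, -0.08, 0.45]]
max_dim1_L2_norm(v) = 1.01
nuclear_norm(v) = 8.01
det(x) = 0.00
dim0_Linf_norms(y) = [0.26, 0.72, 0.47, 0.43, 0.77, 0.7, 0.35, 0.51]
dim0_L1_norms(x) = [0.87, 1.74, 1.15, 1.23, 1.83, 1.68, 1.12, 1.3]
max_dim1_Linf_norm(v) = 0.82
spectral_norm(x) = 0.97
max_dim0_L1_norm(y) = 1.28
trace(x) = 0.87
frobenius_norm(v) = 2.83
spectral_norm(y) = 0.97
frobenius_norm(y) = 1.74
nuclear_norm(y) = 4.21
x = v @ y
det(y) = 0.00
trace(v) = 1.07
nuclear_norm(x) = 4.21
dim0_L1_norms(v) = [2.57, 2.12, 2.32, 2.7, 2.12, 2.32, 2.48, 1.99]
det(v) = 1.01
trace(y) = 4.21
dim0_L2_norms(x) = [0.36, 0.75, 0.54, 0.56, 0.79, 0.71, 0.46, 0.61]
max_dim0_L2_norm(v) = 1.01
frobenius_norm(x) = 1.74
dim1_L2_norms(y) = [0.36, 0.75, 0.53, 0.55, 0.79, 0.72, 0.46, 0.61]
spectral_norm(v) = 1.01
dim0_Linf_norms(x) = [0.2, 0.52, 0.35, 0.36, 0.48, 0.5, 0.3, 0.45]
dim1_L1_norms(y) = [0.82, 1.19, 1.05, 1.16, 1.17, 1.03, 1.01, 1.28]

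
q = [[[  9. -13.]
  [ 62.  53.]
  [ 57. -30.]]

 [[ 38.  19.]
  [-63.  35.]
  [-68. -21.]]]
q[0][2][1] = -30.0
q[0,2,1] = -30.0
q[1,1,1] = 35.0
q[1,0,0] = 38.0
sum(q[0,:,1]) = 10.0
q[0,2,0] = 57.0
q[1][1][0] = -63.0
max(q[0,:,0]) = 62.0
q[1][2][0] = -68.0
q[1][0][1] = 19.0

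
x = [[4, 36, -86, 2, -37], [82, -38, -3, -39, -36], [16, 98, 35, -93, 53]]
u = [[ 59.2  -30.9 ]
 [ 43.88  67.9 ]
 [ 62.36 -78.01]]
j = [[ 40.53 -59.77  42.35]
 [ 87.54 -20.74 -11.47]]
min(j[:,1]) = -59.77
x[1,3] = -39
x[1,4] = -36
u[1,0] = 43.88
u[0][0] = 59.2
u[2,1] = -78.01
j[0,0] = 40.53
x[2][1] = 98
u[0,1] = -30.9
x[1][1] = -38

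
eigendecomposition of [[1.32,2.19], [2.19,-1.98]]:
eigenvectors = [[0.89, -0.45], [0.45, 0.89]]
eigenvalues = [2.41, -3.07]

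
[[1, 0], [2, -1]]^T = [[1, 2], [0, -1]]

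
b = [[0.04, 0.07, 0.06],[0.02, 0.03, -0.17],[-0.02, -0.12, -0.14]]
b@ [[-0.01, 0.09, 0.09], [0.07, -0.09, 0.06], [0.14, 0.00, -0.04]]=[[0.01, -0.0, 0.01],  [-0.02, -0.0, 0.01],  [-0.03, 0.01, -0.00]]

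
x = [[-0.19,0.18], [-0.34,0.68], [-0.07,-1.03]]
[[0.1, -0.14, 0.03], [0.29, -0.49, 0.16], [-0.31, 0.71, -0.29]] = x@ [[-0.22, 0.06, 0.09], [0.32, -0.69, 0.28]]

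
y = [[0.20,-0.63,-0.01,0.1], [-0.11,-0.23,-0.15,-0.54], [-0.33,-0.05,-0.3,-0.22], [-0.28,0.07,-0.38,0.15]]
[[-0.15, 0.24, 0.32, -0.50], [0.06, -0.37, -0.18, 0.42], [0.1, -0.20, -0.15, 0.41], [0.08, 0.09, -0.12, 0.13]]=y@ [[-0.08, 0.36, -0.34, -0.73], [0.19, -0.15, -0.55, 0.44], [-0.18, -0.24, 0.64, -0.04], [-0.13, 0.74, 0.46, -0.81]]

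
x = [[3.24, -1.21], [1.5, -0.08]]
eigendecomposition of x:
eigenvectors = [[0.87, 0.42],[0.50, 0.91]]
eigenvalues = [2.55, 0.61]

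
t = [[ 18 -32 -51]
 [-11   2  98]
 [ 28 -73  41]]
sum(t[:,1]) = -103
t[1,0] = -11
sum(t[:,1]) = -103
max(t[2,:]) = 41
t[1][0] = -11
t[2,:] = [28, -73, 41]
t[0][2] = -51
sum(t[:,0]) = 35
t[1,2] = 98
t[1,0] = -11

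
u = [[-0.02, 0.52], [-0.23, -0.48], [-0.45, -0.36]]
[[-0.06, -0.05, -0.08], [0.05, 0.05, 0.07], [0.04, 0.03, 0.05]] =u @ [[0.01, 0.01, 0.01], [-0.11, -0.10, -0.15]]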